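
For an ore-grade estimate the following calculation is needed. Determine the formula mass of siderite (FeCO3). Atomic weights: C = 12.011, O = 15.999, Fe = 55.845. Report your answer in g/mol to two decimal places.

M = 1(55.845) + 1(12.011) + 3(15.999)

115.85 g/mol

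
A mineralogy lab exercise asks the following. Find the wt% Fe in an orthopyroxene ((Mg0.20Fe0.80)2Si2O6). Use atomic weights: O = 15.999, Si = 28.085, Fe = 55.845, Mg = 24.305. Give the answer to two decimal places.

35.56 wt%

M((Mg0.20Fe0.80)2Si2O6) = 251.238 g/mol.
Fe contributes 1.60 × 55.845 = 89.352 g per mole.
89.352/251.238 = 0.3556 → 35.56%.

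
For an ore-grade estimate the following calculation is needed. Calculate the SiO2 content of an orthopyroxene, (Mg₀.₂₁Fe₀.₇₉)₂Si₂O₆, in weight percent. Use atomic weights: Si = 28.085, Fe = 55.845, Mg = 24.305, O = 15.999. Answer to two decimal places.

47.95 wt%

Molar mass of (Mg₀.₂₁Fe₀.₇₉)₂Si₂O₆ = 0.42*24.305 + 1.58*55.845 + 2*28.085 + 6*15.999 = 250.607 g/mol.
Each formula unit contains 2 Si, equivalent to 2/1 = 2.0000 mol SiO2.
M(SiO2) = 1×28.085 + 2×15.999 = 60.083 g/mol.
Mass of SiO2 per formula unit = 2.0000 × 60.083 = 120.166 g.
SiO2 wt% = 120.166 / 250.607 × 100 = 47.95%.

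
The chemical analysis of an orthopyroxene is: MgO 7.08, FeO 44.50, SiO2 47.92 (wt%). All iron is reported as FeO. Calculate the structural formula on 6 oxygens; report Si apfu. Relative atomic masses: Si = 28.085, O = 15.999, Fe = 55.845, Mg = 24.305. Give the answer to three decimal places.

2.002 Si apfu

MgO: 7.08/40.304 = 0.17566 mol → 0.17566 mol Mg, 0.17566 mol O.
FeO: 44.50/71.844 = 0.61940 mol → 0.61940 mol Fe, 0.61940 mol O.
SiO2: 47.92/60.083 = 0.79756 mol → 0.79756 mol Si, 1.59512 mol O.
Total oxygen = 2.39018 mol. Normalization factor = 6/2.39018 = 2.51027.
Si per 6 O = 0.79756 × 2.51027 = 2.002.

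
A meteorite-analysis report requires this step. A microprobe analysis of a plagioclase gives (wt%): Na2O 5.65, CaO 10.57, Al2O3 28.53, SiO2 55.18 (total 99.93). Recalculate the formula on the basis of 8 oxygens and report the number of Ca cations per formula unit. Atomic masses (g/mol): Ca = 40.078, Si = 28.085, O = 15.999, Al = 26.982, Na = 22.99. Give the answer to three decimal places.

0.510 Ca apfu

Na2O: 5.65/61.979 = 0.09116 mol → 0.18232 mol Na, 0.09116 mol O.
CaO: 10.57/56.077 = 0.18849 mol → 0.18849 mol Ca, 0.18849 mol O.
Al2O3: 28.53/101.961 = 0.27981 mol → 0.55962 mol Al, 0.83943 mol O.
SiO2: 55.18/60.083 = 0.91840 mol → 0.91840 mol Si, 1.83680 mol O.
Total oxygen = 2.95588 mol. Normalization factor = 8/2.95588 = 2.70647.
Ca per 8 O = 0.18849 × 2.70647 = 0.510.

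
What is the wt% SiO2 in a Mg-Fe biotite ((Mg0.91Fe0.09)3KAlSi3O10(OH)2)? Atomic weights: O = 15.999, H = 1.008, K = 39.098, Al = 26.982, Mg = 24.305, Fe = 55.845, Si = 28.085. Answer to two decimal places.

Formula mass = 425.770 g/mol.
3 Si → 3.0000 mol SiO2 per formula unit; M(SiO2) = 60.083, so SiO2 mass = 180.249 g.
180.249/425.770 × 100 = 42.33 wt%.

42.33 wt%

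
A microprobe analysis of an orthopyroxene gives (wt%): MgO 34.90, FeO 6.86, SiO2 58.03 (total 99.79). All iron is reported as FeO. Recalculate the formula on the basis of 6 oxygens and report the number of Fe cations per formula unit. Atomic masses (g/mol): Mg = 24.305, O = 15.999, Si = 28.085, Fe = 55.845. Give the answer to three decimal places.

0.198 Fe apfu

MgO: 34.90/40.304 = 0.86592 mol → 0.86592 mol Mg, 0.86592 mol O.
FeO: 6.86/71.844 = 0.09548 mol → 0.09548 mol Fe, 0.09548 mol O.
SiO2: 58.03/60.083 = 0.96583 mol → 0.96583 mol Si, 1.93166 mol O.
Total oxygen = 2.89306 mol. Normalization factor = 6/2.89306 = 2.07393.
Fe per 6 O = 0.09548 × 2.07393 = 0.198.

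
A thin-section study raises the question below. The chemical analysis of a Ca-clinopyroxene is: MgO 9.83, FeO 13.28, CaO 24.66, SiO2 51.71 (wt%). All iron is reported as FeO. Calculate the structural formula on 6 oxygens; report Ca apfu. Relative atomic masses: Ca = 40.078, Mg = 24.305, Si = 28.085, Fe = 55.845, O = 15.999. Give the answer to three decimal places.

1.019 Ca apfu

MgO: 9.83/40.304 = 0.24390 mol → 0.24390 mol Mg, 0.24390 mol O.
FeO: 13.28/71.844 = 0.18484 mol → 0.18484 mol Fe, 0.18484 mol O.
CaO: 24.66/56.077 = 0.43975 mol → 0.43975 mol Ca, 0.43975 mol O.
SiO2: 51.71/60.083 = 0.86064 mol → 0.86064 mol Si, 1.72128 mol O.
Total oxygen = 2.58977 mol. Normalization factor = 6/2.58977 = 2.31681.
Ca per 6 O = 0.43975 × 2.31681 = 1.019.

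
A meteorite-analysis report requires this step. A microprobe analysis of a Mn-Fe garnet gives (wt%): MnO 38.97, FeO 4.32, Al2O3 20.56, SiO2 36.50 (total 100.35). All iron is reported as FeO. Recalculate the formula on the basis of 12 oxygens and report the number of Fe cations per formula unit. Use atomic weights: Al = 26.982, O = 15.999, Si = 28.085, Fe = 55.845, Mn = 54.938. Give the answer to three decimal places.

MnO: 38.97/70.937 = 0.54936 mol → 0.54936 mol Mn, 0.54936 mol O.
FeO: 4.32/71.844 = 0.06013 mol → 0.06013 mol Fe, 0.06013 mol O.
Al2O3: 20.56/101.961 = 0.20165 mol → 0.40330 mol Al, 0.60495 mol O.
SiO2: 36.50/60.083 = 0.60749 mol → 0.60749 mol Si, 1.21498 mol O.
Total oxygen = 2.42942 mol. Normalization factor = 12/2.42942 = 4.93945.
Fe per 12 O = 0.06013 × 4.93945 = 0.297.

0.297 Fe apfu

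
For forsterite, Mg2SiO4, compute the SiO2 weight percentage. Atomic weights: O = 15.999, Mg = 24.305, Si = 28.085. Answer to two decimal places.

Molar mass of Mg2SiO4 = 2×24.305 + 1×28.085 + 4×15.999 = 140.691 g/mol.
Each formula unit contains 1 Si, equivalent to 1/1 = 1.0000 mol SiO2.
M(SiO2) = 1×28.085 + 2×15.999 = 60.083 g/mol.
Mass of SiO2 per formula unit = 1.0000 × 60.083 = 60.083 g.
SiO2 wt% = 60.083 / 140.691 × 100 = 42.71%.

42.71 wt%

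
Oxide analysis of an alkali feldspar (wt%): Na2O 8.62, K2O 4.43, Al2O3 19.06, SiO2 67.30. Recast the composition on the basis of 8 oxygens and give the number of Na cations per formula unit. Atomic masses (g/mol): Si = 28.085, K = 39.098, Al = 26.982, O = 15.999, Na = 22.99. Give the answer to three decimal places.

0.745 Na apfu

Na2O: 8.62/61.979 = 0.13908 mol → 0.27816 mol Na, 0.13908 mol O.
K2O: 4.43/94.195 = 0.04703 mol → 0.09406 mol K, 0.04703 mol O.
Al2O3: 19.06/101.961 = 0.18693 mol → 0.37386 mol Al, 0.56079 mol O.
SiO2: 67.30/60.083 = 1.12012 mol → 1.12012 mol Si, 2.24024 mol O.
Total oxygen = 2.98714 mol. Normalization factor = 8/2.98714 = 2.67815.
Na per 8 O = 0.27816 × 2.67815 = 0.745.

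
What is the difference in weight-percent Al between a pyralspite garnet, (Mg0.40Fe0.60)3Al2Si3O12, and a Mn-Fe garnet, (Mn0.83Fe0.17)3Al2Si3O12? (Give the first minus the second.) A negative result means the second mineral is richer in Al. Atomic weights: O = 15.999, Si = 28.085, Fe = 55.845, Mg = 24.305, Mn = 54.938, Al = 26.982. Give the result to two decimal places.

Al in (Mg0.40Fe0.60)3Al2Si3O12: molar mass 459.894 g/mol; 2×26.982 = 53.964 g → 11.73 wt%.
Al in (Mn0.83Fe0.17)3Al2Si3O12: molar mass 495.484 g/mol; 2×26.982 = 53.964 g → 10.89 wt%.
Difference = 11.73 − 10.89 = 0.84 percentage points.

0.84 percentage points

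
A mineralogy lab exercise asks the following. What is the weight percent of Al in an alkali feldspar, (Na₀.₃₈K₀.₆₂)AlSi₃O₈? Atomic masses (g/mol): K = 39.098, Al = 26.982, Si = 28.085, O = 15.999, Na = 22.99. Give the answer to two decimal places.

M((Na₀.₃₈K₀.₆₂)AlSi₃O₈) = 272.206 g/mol.
Al contributes 1 × 26.982 = 26.982 g per mole.
26.982/272.206 = 0.0991 → 9.91%.

9.91 mass %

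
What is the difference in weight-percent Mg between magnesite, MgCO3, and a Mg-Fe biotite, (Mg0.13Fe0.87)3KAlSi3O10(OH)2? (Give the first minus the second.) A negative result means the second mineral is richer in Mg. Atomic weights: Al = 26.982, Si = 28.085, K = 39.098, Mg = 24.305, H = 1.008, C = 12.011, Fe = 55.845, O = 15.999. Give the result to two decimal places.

26.93 percentage points

First mineral: 24.305 g Mg in 84.313 g formula = 28.83 wt% Mg.
Second mineral: 9.479 g Mg in 499.573 g formula = 1.90 wt% Mg.
28.83% − 1.90% gives a difference of 26.93 percentage points.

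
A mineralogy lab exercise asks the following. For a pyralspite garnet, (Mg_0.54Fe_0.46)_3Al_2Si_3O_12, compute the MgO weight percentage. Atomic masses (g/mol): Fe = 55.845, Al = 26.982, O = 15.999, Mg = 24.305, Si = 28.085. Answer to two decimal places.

14.62 wt%

Formula mass = 446.647 g/mol.
1.62 Mg → 1.6200 mol MgO per formula unit; M(MgO) = 40.304, so MgO mass = 65.292 g.
65.292/446.647 × 100 = 14.62 wt%.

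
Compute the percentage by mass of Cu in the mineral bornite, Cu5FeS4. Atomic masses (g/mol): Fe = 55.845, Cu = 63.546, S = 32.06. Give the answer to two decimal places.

63.32 mass %

M(Cu5FeS4) = 501.815 g/mol.
Cu contributes 5 × 63.546 = 317.730 g per mole.
317.730/501.815 = 0.6332 → 63.32%.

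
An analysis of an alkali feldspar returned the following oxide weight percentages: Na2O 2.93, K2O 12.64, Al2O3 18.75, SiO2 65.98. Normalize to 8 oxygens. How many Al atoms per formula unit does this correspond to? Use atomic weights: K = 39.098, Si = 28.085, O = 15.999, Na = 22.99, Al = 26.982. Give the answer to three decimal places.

2.93 wt% Na2O ÷ 61.979 g/mol = 0.04727 mol, giving 0.09454 Na and 0.04727 O.
12.64 wt% K2O ÷ 94.195 g/mol = 0.13419 mol, giving 0.26838 K and 0.13419 O.
18.75 wt% Al2O3 ÷ 101.961 g/mol = 0.18389 mol, giving 0.36778 Al and 0.55167 O.
65.98 wt% SiO2 ÷ 60.083 g/mol = 1.09815 mol, giving 1.09815 Si and 2.19630 O.
Oxygen sums to 2.92943; scaling by 8/2.92943 = 2.73091 puts the formula on 8 O.
Al: 0.36778 × 2.73091 = 1.004 atoms per formula unit.

1.004 Al apfu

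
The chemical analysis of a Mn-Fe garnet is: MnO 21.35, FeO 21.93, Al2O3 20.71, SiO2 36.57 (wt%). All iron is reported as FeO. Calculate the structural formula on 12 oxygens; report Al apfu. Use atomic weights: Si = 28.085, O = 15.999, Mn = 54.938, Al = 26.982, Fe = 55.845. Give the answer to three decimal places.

21.35 wt% MnO ÷ 70.937 g/mol = 0.30097 mol, giving 0.30097 Mn and 0.30097 O.
21.93 wt% FeO ÷ 71.844 g/mol = 0.30524 mol, giving 0.30524 Fe and 0.30524 O.
20.71 wt% Al2O3 ÷ 101.961 g/mol = 0.20312 mol, giving 0.40624 Al and 0.60936 O.
36.57 wt% SiO2 ÷ 60.083 g/mol = 0.60866 mol, giving 0.60866 Si and 1.21732 O.
Oxygen sums to 2.43289; scaling by 12/2.43289 = 4.93241 puts the formula on 12 O.
Al: 0.40624 × 4.93241 = 2.004 atoms per formula unit.

2.004 Al apfu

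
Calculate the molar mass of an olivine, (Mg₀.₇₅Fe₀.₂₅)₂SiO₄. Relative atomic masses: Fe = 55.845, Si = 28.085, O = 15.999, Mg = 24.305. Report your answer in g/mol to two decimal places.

Mg: 1.50 × 24.305 = 36.4575
Fe: 0.50 × 55.845 = 27.9225
Si: 1 × 28.085 = 28.0850
O: 4 × 15.999 = 63.9960
Summing the contributions gives the formula mass.

156.46 g/mol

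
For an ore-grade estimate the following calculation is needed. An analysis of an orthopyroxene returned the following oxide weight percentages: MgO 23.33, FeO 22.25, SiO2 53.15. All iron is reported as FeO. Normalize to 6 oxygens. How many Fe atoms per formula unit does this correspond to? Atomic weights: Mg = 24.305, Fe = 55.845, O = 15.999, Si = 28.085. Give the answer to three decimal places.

MgO (M=40.304): mol = 0.57885; Mg = 0.57885, O = 0.57885.
FeO (M=71.844): mol = 0.30970; Fe = 0.30970, O = 0.30970.
SiO2 (M=60.083): mol = 0.88461; Si = 0.88461, O = 1.76922.
ΣO = 2.65777; factor = 6/ΣO = 2.25753.
Fe apfu = 0.30970 × 2.25753 = 0.699.

0.699 Fe apfu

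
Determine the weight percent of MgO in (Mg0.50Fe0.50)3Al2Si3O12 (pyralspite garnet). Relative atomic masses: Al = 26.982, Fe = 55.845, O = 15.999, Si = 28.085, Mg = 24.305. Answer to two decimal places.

M((Mg0.50Fe0.50)3Al2Si3O12) = 450.432 g/mol; M(MgO) = 40.304 g/mol.
Moles MgO per formula unit = 1.50 Mg ÷ 1 = 1.5000.
MgO fraction = (1.5000 × 40.304) / 450.432 = 60.456/450.432 = 0.1342.

13.42 wt%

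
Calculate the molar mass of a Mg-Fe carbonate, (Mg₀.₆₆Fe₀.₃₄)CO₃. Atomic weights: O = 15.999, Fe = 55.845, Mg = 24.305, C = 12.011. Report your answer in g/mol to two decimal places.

Mg: 0.66 × 24.305 = 16.0413
Fe: 0.34 × 55.845 = 18.9873
C: 1 × 12.011 = 12.0110
O: 3 × 15.999 = 47.9970
Summing the contributions gives the formula mass.

95.04 g/mol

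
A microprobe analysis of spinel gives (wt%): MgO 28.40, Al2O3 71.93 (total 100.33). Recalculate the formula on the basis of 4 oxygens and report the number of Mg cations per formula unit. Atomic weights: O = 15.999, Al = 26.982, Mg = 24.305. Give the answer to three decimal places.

0.999 Mg apfu

MgO (M=40.304): mol = 0.70464; Mg = 0.70464, O = 0.70464.
Al2O3 (M=101.961): mol = 0.70547; Al = 1.41094, O = 2.11641.
ΣO = 2.82105; factor = 4/ΣO = 1.41791.
Mg apfu = 0.70464 × 1.41791 = 0.999.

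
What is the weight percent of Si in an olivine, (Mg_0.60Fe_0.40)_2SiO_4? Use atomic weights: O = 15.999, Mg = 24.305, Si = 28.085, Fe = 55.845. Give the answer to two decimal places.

Formula mass = 1.20×24.305 + 0.80×55.845 + 1×28.085 + 4×15.999 = 165.923 g/mol, of which 28.085 g is Si.
So Si makes up 28.085/165.923 = 0.1693 of the mass, i.e. 16.93%.

16.93 weight percent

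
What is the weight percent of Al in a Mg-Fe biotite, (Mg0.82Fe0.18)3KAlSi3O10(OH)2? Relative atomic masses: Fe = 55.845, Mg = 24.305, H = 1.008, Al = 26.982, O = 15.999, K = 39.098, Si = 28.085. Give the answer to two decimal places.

M((Mg0.82Fe0.18)3KAlSi3O10(OH)2) = 434.286 g/mol.
Al contributes 1 × 26.982 = 26.982 g per mole.
26.982/434.286 = 0.0621 → 6.21%.

6.21 wt%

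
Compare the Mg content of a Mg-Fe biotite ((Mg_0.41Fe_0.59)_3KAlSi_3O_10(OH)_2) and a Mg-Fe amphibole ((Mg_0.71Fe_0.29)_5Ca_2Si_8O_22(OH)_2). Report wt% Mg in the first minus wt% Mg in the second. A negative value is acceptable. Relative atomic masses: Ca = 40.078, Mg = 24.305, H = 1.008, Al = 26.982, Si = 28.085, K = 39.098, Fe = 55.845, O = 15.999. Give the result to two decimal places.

-3.74 percentage points

Mg in (Mg_0.41Fe_0.59)_3KAlSi_3O_10(OH)_2: molar mass 473.080 g/mol; 1.23×24.305 = 29.895 g → 6.32 wt%.
Mg in (Mg_0.71Fe_0.29)_5Ca_2Si_8O_22(OH)_2: molar mass 858.086 g/mol; 3.55×24.305 = 86.283 g → 10.06 wt%.
Difference = 6.32 − 10.06 = -3.74 percentage points.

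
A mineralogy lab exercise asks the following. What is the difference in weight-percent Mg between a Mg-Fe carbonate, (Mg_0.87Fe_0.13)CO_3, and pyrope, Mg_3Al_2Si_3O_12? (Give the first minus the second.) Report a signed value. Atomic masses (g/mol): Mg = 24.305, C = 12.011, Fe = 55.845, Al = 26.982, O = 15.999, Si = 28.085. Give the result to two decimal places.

5.83 percentage points

First mineral: 21.145 g Mg in 88.413 g formula = 23.92 wt% Mg.
Second mineral: 72.915 g Mg in 403.122 g formula = 18.09 wt% Mg.
23.92% − 18.09% gives a difference of 5.83 percentage points.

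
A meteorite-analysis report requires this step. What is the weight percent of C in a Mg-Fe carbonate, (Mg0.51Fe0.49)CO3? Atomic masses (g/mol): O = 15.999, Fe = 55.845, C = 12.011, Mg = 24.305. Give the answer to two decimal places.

Formula mass = 0.51*24.305 + 0.49*55.845 + 1*12.011 + 3*15.999 = 99.768 g/mol, of which 12.011 g is C.
So C makes up 12.011/99.768 = 0.1204 of the mass, i.e. 12.04%.

12.04 weight percent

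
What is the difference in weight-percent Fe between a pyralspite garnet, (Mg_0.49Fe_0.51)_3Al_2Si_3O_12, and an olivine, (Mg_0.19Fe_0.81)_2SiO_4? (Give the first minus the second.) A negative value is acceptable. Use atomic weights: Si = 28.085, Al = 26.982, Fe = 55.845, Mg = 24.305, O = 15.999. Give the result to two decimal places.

-28.24 percentage points

M((Mg_0.49Fe_0.51)_3Al_2Si_3O_12) = 451.378 g/mol, so wt% Fe = 85.443/451.378 × 100 = 18.93%.
M((Mg_0.19Fe_0.81)_2SiO_4) = 191.786 g/mol, so wt% Fe = 90.469/191.786 × 100 = 47.17%.
18.93 − 47.17 = -28.24 pp.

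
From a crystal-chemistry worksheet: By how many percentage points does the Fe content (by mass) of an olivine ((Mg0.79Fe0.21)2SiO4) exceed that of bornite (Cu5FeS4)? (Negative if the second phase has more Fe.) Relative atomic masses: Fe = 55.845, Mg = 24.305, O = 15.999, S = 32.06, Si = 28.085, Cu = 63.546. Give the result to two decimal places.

4.11 percentage points

First mineral: 23.455 g Fe in 153.938 g formula = 15.24 wt% Fe.
Second mineral: 55.845 g Fe in 501.815 g formula = 11.13 wt% Fe.
15.24% − 11.13% gives a difference of 4.11 percentage points.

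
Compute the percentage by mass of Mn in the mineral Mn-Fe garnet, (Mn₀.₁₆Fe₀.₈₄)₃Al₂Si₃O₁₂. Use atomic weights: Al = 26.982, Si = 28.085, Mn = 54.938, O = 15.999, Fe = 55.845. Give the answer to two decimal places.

5.30 wt%

M((Mn₀.₁₆Fe₀.₈₄)₃Al₂Si₃O₁₂) = 497.307 g/mol.
Mn contributes 0.48 × 54.938 = 26.370 g per mole.
26.370/497.307 = 0.0530 → 5.30%.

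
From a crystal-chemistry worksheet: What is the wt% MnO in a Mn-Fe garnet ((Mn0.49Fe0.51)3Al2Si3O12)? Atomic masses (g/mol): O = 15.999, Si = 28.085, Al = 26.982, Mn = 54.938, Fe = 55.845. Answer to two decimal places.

Molar mass of (Mn0.49Fe0.51)3Al2Si3O12 = 1.47*54.938 + 1.53*55.845 + 2*26.982 + 3*28.085 + 12*15.999 = 496.409 g/mol.
Each formula unit contains 1.47 Mn, equivalent to 1.47/1 = 1.4700 mol MnO.
M(MnO) = 1×54.938 + 1×15.999 = 70.937 g/mol.
Mass of MnO per formula unit = 1.4700 × 70.937 = 104.277 g.
MnO wt% = 104.277 / 496.409 × 100 = 21.01%.

21.01 wt%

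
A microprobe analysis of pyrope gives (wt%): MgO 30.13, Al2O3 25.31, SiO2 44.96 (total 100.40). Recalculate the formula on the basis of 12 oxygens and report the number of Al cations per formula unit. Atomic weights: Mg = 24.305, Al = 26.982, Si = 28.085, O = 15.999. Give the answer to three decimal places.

1.993 Al apfu

MgO (M=40.304): mol = 0.74757; Mg = 0.74757, O = 0.74757.
Al2O3 (M=101.961): mol = 0.24823; Al = 0.49646, O = 0.74469.
SiO2 (M=60.083): mol = 0.74830; Si = 0.74830, O = 1.49660.
ΣO = 2.98886; factor = 12/ΣO = 4.01491.
Al apfu = 0.49646 × 4.01491 = 1.993.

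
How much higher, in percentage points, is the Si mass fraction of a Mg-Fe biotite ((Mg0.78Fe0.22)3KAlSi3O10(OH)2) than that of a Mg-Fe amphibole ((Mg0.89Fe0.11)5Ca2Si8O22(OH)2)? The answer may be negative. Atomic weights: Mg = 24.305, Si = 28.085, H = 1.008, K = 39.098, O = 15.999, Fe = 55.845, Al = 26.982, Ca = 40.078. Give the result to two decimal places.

Si in (Mg0.78Fe0.22)3KAlSi3O10(OH)2: molar mass 438.070 g/mol; 3×28.085 = 84.255 g → 19.23 wt%.
Si in (Mg0.89Fe0.11)5Ca2Si8O22(OH)2: molar mass 829.700 g/mol; 8×28.085 = 224.680 g → 27.08 wt%.
Difference = 19.23 − 27.08 = -7.85 percentage points.

-7.85 percentage points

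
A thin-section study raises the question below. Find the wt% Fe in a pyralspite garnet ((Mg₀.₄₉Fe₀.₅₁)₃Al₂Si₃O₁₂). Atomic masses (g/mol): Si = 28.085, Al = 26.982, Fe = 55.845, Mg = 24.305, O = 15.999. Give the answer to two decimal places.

Molar mass of (Mg₀.₄₉Fe₀.₅₁)₃Al₂Si₃O₁₂: 1.47×24.305 + 1.53×55.845 + 2×26.982 + 3×28.085 + 12×15.999 = 451.378 g/mol.
Mass of Fe per formula unit: 1.53 × 55.845 = 85.443 g.
Weight fraction Fe = 85.443 / 451.378 = 0.1893.

18.93 weight percent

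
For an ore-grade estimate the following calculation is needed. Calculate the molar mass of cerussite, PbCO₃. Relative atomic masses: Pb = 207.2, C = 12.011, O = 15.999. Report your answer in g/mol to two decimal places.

M = 1×207.2 + 1×12.011 + 3×15.999

267.21 g/mol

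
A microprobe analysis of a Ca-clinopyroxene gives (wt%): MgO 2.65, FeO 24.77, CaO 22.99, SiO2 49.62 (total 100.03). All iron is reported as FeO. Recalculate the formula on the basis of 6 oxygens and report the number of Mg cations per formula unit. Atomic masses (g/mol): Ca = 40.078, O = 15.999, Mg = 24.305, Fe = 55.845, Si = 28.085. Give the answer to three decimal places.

0.160 Mg apfu

MgO (M=40.304): mol = 0.06575; Mg = 0.06575, O = 0.06575.
FeO (M=71.844): mol = 0.34477; Fe = 0.34477, O = 0.34477.
CaO (M=56.077): mol = 0.40997; Ca = 0.40997, O = 0.40997.
SiO2 (M=60.083): mol = 0.82586; Si = 0.82586, O = 1.65172.
ΣO = 2.47221; factor = 6/ΣO = 2.42698.
Mg apfu = 0.06575 × 2.42698 = 0.160.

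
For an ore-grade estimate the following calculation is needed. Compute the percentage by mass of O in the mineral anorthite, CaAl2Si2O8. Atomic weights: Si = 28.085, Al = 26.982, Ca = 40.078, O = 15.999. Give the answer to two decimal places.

Molar mass of CaAl2Si2O8: 1*40.078 + 2*26.982 + 2*28.085 + 8*15.999 = 278.204 g/mol.
Mass of O per formula unit: 8 × 15.999 = 127.992 g.
Weight fraction O = 127.992 / 278.204 = 0.4601.

46.01 wt%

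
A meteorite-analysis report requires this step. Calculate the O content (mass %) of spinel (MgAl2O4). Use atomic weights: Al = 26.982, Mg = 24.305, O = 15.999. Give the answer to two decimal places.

44.98 mass %

M(MgAl2O4) = 142.265 g/mol.
O contributes 4 × 15.999 = 63.996 g per mole.
63.996/142.265 = 0.4498 → 44.98%.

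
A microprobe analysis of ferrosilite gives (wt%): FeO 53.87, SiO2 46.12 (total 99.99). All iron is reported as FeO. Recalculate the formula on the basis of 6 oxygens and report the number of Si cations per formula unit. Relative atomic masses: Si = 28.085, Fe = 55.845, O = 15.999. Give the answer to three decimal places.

2.016 Si apfu

53.87 wt% FeO ÷ 71.844 g/mol = 0.74982 mol, giving 0.74982 Fe and 0.74982 O.
46.12 wt% SiO2 ÷ 60.083 g/mol = 0.76760 mol, giving 0.76760 Si and 1.53520 O.
Oxygen sums to 2.28502; scaling by 6/2.28502 = 2.62580 puts the formula on 6 O.
Si: 0.76760 × 2.62580 = 2.016 atoms per formula unit.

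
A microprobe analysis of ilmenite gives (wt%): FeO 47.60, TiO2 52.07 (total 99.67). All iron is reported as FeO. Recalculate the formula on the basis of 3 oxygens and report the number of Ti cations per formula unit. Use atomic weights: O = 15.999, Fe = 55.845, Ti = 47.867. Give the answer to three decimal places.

47.60 wt% FeO ÷ 71.844 g/mol = 0.66255 mol, giving 0.66255 Fe and 0.66255 O.
52.07 wt% TiO2 ÷ 79.865 g/mol = 0.65198 mol, giving 0.65198 Ti and 1.30396 O.
Oxygen sums to 1.96651; scaling by 3/1.96651 = 1.52555 puts the formula on 3 O.
Ti: 0.65198 × 1.52555 = 0.995 atoms per formula unit.

0.995 Ti apfu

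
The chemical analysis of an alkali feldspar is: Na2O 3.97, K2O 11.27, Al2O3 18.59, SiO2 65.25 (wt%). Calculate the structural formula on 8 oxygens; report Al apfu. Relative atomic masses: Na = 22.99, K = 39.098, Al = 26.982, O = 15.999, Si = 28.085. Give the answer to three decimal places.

3.97 wt% Na2O ÷ 61.979 g/mol = 0.06405 mol, giving 0.12810 Na and 0.06405 O.
11.27 wt% K2O ÷ 94.195 g/mol = 0.11965 mol, giving 0.23930 K and 0.11965 O.
18.59 wt% Al2O3 ÷ 101.961 g/mol = 0.18232 mol, giving 0.36464 Al and 0.54696 O.
65.25 wt% SiO2 ÷ 60.083 g/mol = 1.08600 mol, giving 1.08600 Si and 2.17200 O.
Oxygen sums to 2.90266; scaling by 8/2.90266 = 2.75609 puts the formula on 8 O.
Al: 0.36464 × 2.75609 = 1.005 atoms per formula unit.

1.005 Al apfu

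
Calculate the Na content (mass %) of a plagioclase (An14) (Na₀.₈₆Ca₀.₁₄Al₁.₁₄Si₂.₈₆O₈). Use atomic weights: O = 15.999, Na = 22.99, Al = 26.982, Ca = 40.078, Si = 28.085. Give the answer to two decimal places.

Molar mass of Na₀.₈₆Ca₀.₁₄Al₁.₁₄Si₂.₈₆O₈: 0.86×22.99 + 0.14×40.078 + 1.14×26.982 + 2.86×28.085 + 8×15.999 = 264.457 g/mol.
Mass of Na per formula unit: 0.86 × 22.99 = 19.771 g.
Weight fraction Na = 19.771 / 264.457 = 0.0748.

7.48 mass %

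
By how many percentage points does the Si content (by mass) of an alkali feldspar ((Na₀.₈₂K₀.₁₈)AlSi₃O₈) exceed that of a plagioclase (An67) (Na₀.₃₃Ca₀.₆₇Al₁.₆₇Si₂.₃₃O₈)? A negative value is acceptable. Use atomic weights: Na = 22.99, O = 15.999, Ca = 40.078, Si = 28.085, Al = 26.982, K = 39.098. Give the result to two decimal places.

7.80 percentage points

First mineral: 84.255 g Si in 265.118 g formula = 31.78 wt% Si.
Second mineral: 65.438 g Si in 272.929 g formula = 23.98 wt% Si.
31.78% − 23.98% gives a difference of 7.80 percentage points.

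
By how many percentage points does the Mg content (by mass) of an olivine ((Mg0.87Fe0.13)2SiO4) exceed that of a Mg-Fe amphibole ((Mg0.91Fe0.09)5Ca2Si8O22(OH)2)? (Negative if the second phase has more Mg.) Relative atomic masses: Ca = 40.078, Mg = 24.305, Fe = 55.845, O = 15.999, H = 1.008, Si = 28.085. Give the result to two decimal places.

First mineral: 42.291 g Mg in 148.891 g formula = 28.40 wt% Mg.
Second mineral: 110.588 g Mg in 826.546 g formula = 13.38 wt% Mg.
28.40% − 13.38% gives a difference of 15.02 percentage points.

15.02 percentage points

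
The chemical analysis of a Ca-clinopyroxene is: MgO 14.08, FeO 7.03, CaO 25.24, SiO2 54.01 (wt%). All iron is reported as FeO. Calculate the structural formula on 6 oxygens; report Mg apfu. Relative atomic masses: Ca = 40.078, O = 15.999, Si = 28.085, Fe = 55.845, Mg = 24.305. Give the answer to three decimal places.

MgO: 14.08/40.304 = 0.34934 mol → 0.34934 mol Mg, 0.34934 mol O.
FeO: 7.03/71.844 = 0.09785 mol → 0.09785 mol Fe, 0.09785 mol O.
CaO: 25.24/56.077 = 0.45010 mol → 0.45010 mol Ca, 0.45010 mol O.
SiO2: 54.01/60.083 = 0.89892 mol → 0.89892 mol Si, 1.79784 mol O.
Total oxygen = 2.69513 mol. Normalization factor = 6/2.69513 = 2.22624.
Mg per 6 O = 0.34934 × 2.22624 = 0.778.

0.778 Mg apfu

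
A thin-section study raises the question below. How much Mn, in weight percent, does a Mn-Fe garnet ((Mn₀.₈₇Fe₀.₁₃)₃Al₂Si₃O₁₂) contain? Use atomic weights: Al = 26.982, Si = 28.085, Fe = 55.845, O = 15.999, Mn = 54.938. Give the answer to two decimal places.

M((Mn₀.₈₇Fe₀.₁₃)₃Al₂Si₃O₁₂) = 495.375 g/mol.
Mn contributes 2.61 × 54.938 = 143.388 g per mole.
143.388/495.375 = 0.2895 → 28.95%.

28.95 weight percent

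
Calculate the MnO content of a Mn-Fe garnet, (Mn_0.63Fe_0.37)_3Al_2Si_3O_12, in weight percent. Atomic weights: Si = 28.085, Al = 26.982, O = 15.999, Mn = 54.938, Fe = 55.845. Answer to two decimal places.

27.03 wt%

Molar mass of (Mn_0.63Fe_0.37)_3Al_2Si_3O_12 = 1.89*54.938 + 1.11*55.845 + 2*26.982 + 3*28.085 + 12*15.999 = 496.028 g/mol.
Each formula unit contains 1.89 Mn, equivalent to 1.89/1 = 1.8900 mol MnO.
M(MnO) = 1×54.938 + 1×15.999 = 70.937 g/mol.
Mass of MnO per formula unit = 1.8900 × 70.937 = 134.071 g.
MnO wt% = 134.071 / 496.028 × 100 = 27.03%.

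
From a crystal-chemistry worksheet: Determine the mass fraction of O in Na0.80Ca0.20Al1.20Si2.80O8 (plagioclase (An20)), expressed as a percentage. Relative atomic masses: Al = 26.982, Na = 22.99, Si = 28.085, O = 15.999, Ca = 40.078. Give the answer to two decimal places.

Formula mass = 0.80×22.99 + 0.20×40.078 + 1.20×26.982 + 2.80×28.085 + 8×15.999 = 265.416 g/mol, of which 127.992 g is O.
So O makes up 127.992/265.416 = 0.4822 of the mass, i.e. 48.22%.

48.22 mass %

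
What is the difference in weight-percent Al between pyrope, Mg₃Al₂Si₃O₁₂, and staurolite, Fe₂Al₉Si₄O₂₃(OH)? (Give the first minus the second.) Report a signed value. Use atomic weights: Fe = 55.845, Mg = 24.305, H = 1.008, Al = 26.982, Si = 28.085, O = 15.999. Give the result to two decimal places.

M(Mg₃Al₂Si₃O₁₂) = 403.122 g/mol, so wt% Al = 53.964/403.122 × 100 = 13.39%.
M(Fe₂Al₉Si₄O₂₃(OH)) = 851.852 g/mol, so wt% Al = 242.838/851.852 × 100 = 28.51%.
13.39 − 28.51 = -15.12 pp.

-15.12 percentage points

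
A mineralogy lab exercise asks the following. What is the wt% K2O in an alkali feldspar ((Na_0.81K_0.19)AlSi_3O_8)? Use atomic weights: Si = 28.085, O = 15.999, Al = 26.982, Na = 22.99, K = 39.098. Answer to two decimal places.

3.37 wt%

Molar mass of (Na_0.81K_0.19)AlSi_3O_8 = 0.81·22.99 + 0.19·39.098 + 1·26.982 + 3·28.085 + 8·15.999 = 265.280 g/mol.
Each formula unit contains 0.19 K, equivalent to 0.19/2 = 0.0950 mol K2O.
M(K2O) = 2×39.098 + 1×15.999 = 94.195 g/mol.
Mass of K2O per formula unit = 0.0950 × 94.195 = 8.949 g.
K2O wt% = 8.949 / 265.280 × 100 = 3.37%.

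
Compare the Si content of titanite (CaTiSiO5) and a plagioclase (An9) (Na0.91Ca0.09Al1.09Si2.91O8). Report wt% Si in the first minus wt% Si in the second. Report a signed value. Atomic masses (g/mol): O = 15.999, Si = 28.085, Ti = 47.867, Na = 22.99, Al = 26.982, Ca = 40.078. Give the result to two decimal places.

-16.67 percentage points

Si in CaTiSiO5: molar mass 196.025 g/mol; 1×28.085 = 28.085 g → 14.33 wt%.
Si in Na0.91Ca0.09Al1.09Si2.91O8: molar mass 263.658 g/mol; 2.91×28.085 = 81.727 g → 31.00 wt%.
Difference = 14.33 − 31.00 = -16.67 percentage points.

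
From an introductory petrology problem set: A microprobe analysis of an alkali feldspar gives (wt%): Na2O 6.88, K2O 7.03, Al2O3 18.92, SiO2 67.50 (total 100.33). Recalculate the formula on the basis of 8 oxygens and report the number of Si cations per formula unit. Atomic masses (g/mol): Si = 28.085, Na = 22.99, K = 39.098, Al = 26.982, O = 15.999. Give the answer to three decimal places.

6.88 wt% Na2O ÷ 61.979 g/mol = 0.11101 mol, giving 0.22202 Na and 0.11101 O.
7.03 wt% K2O ÷ 94.195 g/mol = 0.07463 mol, giving 0.14926 K and 0.07463 O.
18.92 wt% Al2O3 ÷ 101.961 g/mol = 0.18556 mol, giving 0.37112 Al and 0.55668 O.
67.50 wt% SiO2 ÷ 60.083 g/mol = 1.12345 mol, giving 1.12345 Si and 2.24690 O.
Oxygen sums to 2.98922; scaling by 8/2.98922 = 2.67628 puts the formula on 8 O.
Si: 1.12345 × 2.67628 = 3.007 atoms per formula unit.

3.007 Si apfu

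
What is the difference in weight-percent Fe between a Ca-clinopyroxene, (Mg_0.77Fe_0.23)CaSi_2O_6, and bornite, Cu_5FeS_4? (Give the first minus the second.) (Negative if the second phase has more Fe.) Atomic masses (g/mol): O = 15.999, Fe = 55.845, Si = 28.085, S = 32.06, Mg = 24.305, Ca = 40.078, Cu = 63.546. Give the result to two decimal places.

-5.39 percentage points

M((Mg_0.77Fe_0.23)CaSi_2O_6) = 223.801 g/mol, so wt% Fe = 12.844/223.801 × 100 = 5.74%.
M(Cu_5FeS_4) = 501.815 g/mol, so wt% Fe = 55.845/501.815 × 100 = 11.13%.
5.74 − 11.13 = -5.39 pp.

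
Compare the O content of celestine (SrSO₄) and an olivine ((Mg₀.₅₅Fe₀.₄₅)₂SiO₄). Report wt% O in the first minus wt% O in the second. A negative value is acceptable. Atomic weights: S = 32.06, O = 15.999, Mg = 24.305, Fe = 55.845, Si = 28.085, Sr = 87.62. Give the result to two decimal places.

First mineral: 63.996 g O in 183.676 g formula = 34.84 wt% O.
Second mineral: 63.996 g O in 169.077 g formula = 37.85 wt% O.
34.84% − 37.85% gives a difference of -3.01 percentage points.

-3.01 percentage points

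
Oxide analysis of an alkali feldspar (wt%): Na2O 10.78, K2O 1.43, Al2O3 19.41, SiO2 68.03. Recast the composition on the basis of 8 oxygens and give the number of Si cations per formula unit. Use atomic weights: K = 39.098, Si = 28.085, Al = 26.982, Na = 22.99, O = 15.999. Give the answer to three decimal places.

2.995 Si apfu

Na2O: 10.78/61.979 = 0.17393 mol → 0.34786 mol Na, 0.17393 mol O.
K2O: 1.43/94.195 = 0.01518 mol → 0.03036 mol K, 0.01518 mol O.
Al2O3: 19.41/101.961 = 0.19037 mol → 0.38074 mol Al, 0.57111 mol O.
SiO2: 68.03/60.083 = 1.13227 mol → 1.13227 mol Si, 2.26454 mol O.
Total oxygen = 3.02476 mol. Normalization factor = 8/3.02476 = 2.64484.
Si per 8 O = 1.13227 × 2.64484 = 2.995.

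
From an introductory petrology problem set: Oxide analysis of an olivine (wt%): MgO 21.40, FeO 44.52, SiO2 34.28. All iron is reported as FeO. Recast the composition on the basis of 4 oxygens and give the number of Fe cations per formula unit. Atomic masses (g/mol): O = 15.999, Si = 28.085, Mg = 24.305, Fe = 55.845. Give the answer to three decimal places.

MgO (M=40.304): mol = 0.53096; Mg = 0.53096, O = 0.53096.
FeO (M=71.844): mol = 0.61968; Fe = 0.61968, O = 0.61968.
SiO2 (M=60.083): mol = 0.57054; Si = 0.57054, O = 1.14108.
ΣO = 2.29172; factor = 4/ΣO = 1.74541.
Fe apfu = 0.61968 × 1.74541 = 1.082.

1.082 Fe apfu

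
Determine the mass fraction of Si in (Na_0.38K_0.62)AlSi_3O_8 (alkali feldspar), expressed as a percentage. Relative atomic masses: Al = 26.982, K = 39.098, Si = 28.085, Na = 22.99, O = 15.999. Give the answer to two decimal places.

Molar mass of (Na_0.38K_0.62)AlSi_3O_8: 0.38·22.99 + 0.62·39.098 + 1·26.982 + 3·28.085 + 8·15.999 = 272.206 g/mol.
Mass of Si per formula unit: 3 × 28.085 = 84.255 g.
Weight fraction Si = 84.255 / 272.206 = 0.3095.

30.95 mass %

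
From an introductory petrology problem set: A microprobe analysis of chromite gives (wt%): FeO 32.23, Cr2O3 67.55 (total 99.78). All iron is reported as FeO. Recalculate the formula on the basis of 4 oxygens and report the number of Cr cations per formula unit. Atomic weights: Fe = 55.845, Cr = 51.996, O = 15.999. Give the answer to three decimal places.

FeO: 32.23/71.844 = 0.44861 mol → 0.44861 mol Fe, 0.44861 mol O.
Cr2O3: 67.55/151.989 = 0.44444 mol → 0.88888 mol Cr, 1.33332 mol O.
Total oxygen = 1.78193 mol. Normalization factor = 4/1.78193 = 2.24476.
Cr per 4 O = 0.88888 × 2.24476 = 1.995.

1.995 Cr apfu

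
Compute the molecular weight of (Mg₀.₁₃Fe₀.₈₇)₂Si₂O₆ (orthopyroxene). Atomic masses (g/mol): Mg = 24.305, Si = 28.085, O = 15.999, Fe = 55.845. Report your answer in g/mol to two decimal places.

Mg: 0.26 × 24.305 = 6.3193
Fe: 1.74 × 55.845 = 97.1703
Si: 2 × 28.085 = 56.1700
O: 6 × 15.999 = 95.9940
Summing the contributions gives the formula mass.

255.65 g/mol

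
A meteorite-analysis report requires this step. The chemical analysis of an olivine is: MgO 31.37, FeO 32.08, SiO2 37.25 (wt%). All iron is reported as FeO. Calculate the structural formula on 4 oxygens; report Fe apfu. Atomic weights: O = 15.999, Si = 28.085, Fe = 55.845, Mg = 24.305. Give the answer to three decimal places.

0.725 Fe apfu

MgO: 31.37/40.304 = 0.77833 mol → 0.77833 mol Mg, 0.77833 mol O.
FeO: 32.08/71.844 = 0.44652 mol → 0.44652 mol Fe, 0.44652 mol O.
SiO2: 37.25/60.083 = 0.61998 mol → 0.61998 mol Si, 1.23996 mol O.
Total oxygen = 2.46481 mol. Normalization factor = 4/2.46481 = 1.62284.
Fe per 4 O = 0.44652 × 1.62284 = 0.725.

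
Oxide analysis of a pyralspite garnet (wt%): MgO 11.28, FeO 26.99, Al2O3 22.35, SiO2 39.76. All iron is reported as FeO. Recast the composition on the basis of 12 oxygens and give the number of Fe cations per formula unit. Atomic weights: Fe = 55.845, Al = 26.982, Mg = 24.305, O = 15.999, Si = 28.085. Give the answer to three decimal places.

1.710 Fe apfu

MgO: 11.28/40.304 = 0.27987 mol → 0.27987 mol Mg, 0.27987 mol O.
FeO: 26.99/71.844 = 0.37568 mol → 0.37568 mol Fe, 0.37568 mol O.
Al2O3: 22.35/101.961 = 0.21920 mol → 0.43840 mol Al, 0.65760 mol O.
SiO2: 39.76/60.083 = 0.66175 mol → 0.66175 mol Si, 1.32350 mol O.
Total oxygen = 2.63665 mol. Normalization factor = 12/2.63665 = 4.55123.
Fe per 12 O = 0.37568 × 4.55123 = 1.710.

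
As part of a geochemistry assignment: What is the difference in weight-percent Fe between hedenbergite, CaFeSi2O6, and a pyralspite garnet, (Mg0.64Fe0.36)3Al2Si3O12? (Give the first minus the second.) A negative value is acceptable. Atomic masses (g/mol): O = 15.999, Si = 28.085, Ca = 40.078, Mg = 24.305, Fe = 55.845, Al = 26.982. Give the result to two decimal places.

8.71 percentage points

Fe in CaFeSi2O6: molar mass 248.087 g/mol; 1×55.845 = 55.845 g → 22.51 wt%.
Fe in (Mg0.64Fe0.36)3Al2Si3O12: molar mass 437.185 g/mol; 1.08×55.845 = 60.313 g → 13.80 wt%.
Difference = 22.51 − 13.80 = 8.71 percentage points.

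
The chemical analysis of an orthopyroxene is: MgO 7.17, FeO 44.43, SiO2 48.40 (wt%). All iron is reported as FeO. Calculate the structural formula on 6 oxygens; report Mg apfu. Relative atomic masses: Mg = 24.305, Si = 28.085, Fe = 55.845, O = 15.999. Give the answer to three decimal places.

MgO: 7.17/40.304 = 0.17790 mol → 0.17790 mol Mg, 0.17790 mol O.
FeO: 44.43/71.844 = 0.61842 mol → 0.61842 mol Fe, 0.61842 mol O.
SiO2: 48.40/60.083 = 0.80555 mol → 0.80555 mol Si, 1.61110 mol O.
Total oxygen = 2.40742 mol. Normalization factor = 6/2.40742 = 2.49229.
Mg per 6 O = 0.17790 × 2.49229 = 0.443.

0.443 Mg apfu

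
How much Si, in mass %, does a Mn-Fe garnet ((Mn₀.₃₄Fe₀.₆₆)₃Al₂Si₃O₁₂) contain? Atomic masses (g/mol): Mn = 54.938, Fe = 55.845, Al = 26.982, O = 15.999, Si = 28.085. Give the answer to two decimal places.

16.96 mass %

Molar mass of (Mn₀.₃₄Fe₀.₆₆)₃Al₂Si₃O₁₂: 1.02×54.938 + 1.98×55.845 + 2×26.982 + 3×28.085 + 12×15.999 = 496.817 g/mol.
Mass of Si per formula unit: 3 × 28.085 = 84.255 g.
Weight fraction Si = 84.255 / 496.817 = 0.1696.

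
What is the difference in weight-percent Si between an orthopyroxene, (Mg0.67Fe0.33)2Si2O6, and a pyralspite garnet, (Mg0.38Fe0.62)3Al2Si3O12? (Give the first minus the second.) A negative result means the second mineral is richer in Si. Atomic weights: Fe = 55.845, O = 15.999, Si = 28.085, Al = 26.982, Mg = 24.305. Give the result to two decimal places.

7.10 percentage points

M((Mg0.67Fe0.33)2Si2O6) = 221.590 g/mol, so wt% Si = 56.170/221.590 × 100 = 25.35%.
M((Mg0.38Fe0.62)3Al2Si3O12) = 461.786 g/mol, so wt% Si = 84.255/461.786 × 100 = 18.25%.
25.35 − 18.25 = 7.10 pp.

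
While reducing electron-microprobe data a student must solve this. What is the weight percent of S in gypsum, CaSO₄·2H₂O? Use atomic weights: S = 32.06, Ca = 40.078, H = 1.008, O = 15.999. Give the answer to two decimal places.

Formula mass = 1·40.078 + 1·32.06 + 6·15.999 + 4·1.008 = 172.164 g/mol, of which 32.060 g is S.
So S makes up 32.060/172.164 = 0.1862 of the mass, i.e. 18.62%.

18.62 wt%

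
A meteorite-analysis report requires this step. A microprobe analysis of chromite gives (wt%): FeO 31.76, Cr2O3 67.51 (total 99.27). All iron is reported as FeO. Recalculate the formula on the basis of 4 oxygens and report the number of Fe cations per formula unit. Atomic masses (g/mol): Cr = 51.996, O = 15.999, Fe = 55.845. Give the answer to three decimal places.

31.76 wt% FeO ÷ 71.844 g/mol = 0.44207 mol, giving 0.44207 Fe and 0.44207 O.
67.51 wt% Cr2O3 ÷ 151.989 g/mol = 0.44418 mol, giving 0.88836 Cr and 1.33254 O.
Oxygen sums to 1.77461; scaling by 4/1.77461 = 2.25402 puts the formula on 4 O.
Fe: 0.44207 × 2.25402 = 0.996 atoms per formula unit.

0.996 Fe apfu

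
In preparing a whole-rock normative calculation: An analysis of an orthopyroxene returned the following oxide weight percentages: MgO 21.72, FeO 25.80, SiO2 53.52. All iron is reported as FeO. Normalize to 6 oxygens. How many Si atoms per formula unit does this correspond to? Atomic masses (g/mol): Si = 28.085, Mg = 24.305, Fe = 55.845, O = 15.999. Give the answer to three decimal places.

21.72 wt% MgO ÷ 40.304 g/mol = 0.53890 mol, giving 0.53890 Mg and 0.53890 O.
25.80 wt% FeO ÷ 71.844 g/mol = 0.35911 mol, giving 0.35911 Fe and 0.35911 O.
53.52 wt% SiO2 ÷ 60.083 g/mol = 0.89077 mol, giving 0.89077 Si and 1.78154 O.
Oxygen sums to 2.67955; scaling by 6/2.67955 = 2.23918 puts the formula on 6 O.
Si: 0.89077 × 2.23918 = 1.995 atoms per formula unit.

1.995 Si apfu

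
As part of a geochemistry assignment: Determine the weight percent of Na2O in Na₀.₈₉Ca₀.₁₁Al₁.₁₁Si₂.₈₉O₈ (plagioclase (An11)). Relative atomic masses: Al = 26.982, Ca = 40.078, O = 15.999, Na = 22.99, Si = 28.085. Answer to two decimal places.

10.45 wt%

M(Na₀.₈₉Ca₀.₁₁Al₁.₁₁Si₂.₈₉O₈) = 263.977 g/mol; M(Na2O) = 61.979 g/mol.
Moles Na2O per formula unit = 0.89 Na ÷ 2 = 0.4450.
Na2O fraction = (0.4450 × 61.979) / 263.977 = 27.581/263.977 = 0.1045.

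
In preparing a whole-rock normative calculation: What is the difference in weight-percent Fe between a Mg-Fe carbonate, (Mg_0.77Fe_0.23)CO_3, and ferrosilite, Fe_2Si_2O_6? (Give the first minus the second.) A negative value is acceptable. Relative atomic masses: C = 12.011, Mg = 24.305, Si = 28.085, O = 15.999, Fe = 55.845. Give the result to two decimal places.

-28.30 percentage points

M((Mg_0.77Fe_0.23)CO_3) = 91.567 g/mol, so wt% Fe = 12.844/91.567 × 100 = 14.03%.
M(Fe_2Si_2O_6) = 263.854 g/mol, so wt% Fe = 111.690/263.854 × 100 = 42.33%.
14.03 − 42.33 = -28.30 pp.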